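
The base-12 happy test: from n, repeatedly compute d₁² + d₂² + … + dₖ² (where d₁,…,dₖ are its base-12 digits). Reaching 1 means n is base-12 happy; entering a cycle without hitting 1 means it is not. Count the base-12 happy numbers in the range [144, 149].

1

144: 144 → 1  — base-12 happy
145: 145 → 2 → 4 → 16 → 17 → 26 → 8 → 64 → 41 → 34 → 104 → 128 → 164 → 66 → 61 → 26  — not base-12 happy
146: 146 → 5 → 25 → 5  — not base-12 happy
147: 147 → 10 → 100 → 80 → 100  — not base-12 happy
148: 148 → 17 → 26 → 8 → 64 → 41 → 34 → 104 → 128 → 164 → 66 → 61 → 26  — not base-12 happy
149: 149 → 26 → 8 → 64 → 41 → 34 → 104 → 128 → 164 → 66 → 61 → 26  — not base-12 happy
base-12 happy: 144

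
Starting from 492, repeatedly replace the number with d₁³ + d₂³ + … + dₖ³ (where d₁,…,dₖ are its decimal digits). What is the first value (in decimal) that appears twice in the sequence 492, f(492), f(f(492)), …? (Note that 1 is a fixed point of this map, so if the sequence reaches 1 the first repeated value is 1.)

492 → 4³ + 9³ + 2³ = 801
801 → 8³ + 0³ + 1³ = 513
513 → 5³ + 1³ + 3³ = 153
153 → 1³ + 5³ + 3³ = 153  — 153 already appeared earlier.

153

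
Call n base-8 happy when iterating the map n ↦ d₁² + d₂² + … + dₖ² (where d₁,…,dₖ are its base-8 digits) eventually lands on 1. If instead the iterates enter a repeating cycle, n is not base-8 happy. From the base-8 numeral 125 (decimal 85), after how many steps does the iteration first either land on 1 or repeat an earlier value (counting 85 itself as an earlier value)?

8

85 = (1,2,5)_8 → 30
30 = (3,6)_8 → 45
45 = (5,5)_8 → 50
50 = (6,2)_8 → 40
40 = (5,0)_8 → 25
25 = (3,1)_8 → 10
10 = (1,2)_8 → 5
5 = (5)_8 → 25  — 25 repeats.
That took 8 steps.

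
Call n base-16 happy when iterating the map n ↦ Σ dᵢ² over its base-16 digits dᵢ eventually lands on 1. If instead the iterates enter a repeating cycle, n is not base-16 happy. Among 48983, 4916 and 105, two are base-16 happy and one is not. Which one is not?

4916

48983: 48983 → 420 → 117 → 74 → 116 → 65 → 17 → 2 → 4 → 16 → 1  — reaches 1 (base-16 happy)
4916: 4916 → 35 → 13 → 169 → 181 → 146 → 85 → 50 → 13  — repeats 13 (not base-16 happy)
105: 105 → 117 → 74 → 116 → 65 → 17 → 2 → 4 → 16 → 1  — reaches 1 (base-16 happy)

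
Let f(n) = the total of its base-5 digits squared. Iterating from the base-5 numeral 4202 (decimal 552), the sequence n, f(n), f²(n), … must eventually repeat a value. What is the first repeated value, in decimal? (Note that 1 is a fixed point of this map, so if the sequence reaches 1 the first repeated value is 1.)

552 = (4,2,0,2)_5 → 24
24 = (4,4)_5 → 32
32 = (1,1,2)_5 → 6
6 = (1,1)_5 → 2
2 = (2)_5 → 4
4 = (4)_5 → 16
16 = (3,1)_5 → 10
10 = (2,0)_5 → 4  — 4 already appeared earlier.

4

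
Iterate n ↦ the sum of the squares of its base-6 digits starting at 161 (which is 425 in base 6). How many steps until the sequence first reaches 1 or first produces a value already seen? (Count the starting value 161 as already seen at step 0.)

11

161 = (4,2,5)_6 → 4² + 2² + 5² = 45
45 = (1,1,3)_6 → 1² + 1² + 3² = 11
11 = (1,5)_6 → 1² + 5² = 26
26 = (4,2)_6 → 4² + 2² = 20
20 = (3,2)_6 → 3² + 2² = 13
13 = (2,1)_6 → 2² + 1² = 5
5 = (5)_6 → 5² = 25
25 = (4,1)_6 → 4² + 1² = 17
17 = (2,5)_6 → 2² + 5² = 29
29 = (4,5)_6 → 4² + 5² = 41
41 = (1,0,5)_6 → 1² + 0² + 5² = 26  — 26 repeats.
That took 11 steps.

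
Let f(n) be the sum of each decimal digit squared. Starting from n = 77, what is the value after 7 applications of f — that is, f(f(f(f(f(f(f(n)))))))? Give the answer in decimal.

77 → 7² + 7² = 49 + 49 = 98
98 → 9² + 8² = 81 + 64 = 145
145 → 1² + 4² + 5² = 1 + 16 + 25 = 42
42 → 4² + 2² = 16 + 4 = 20
20 → 2² + 0² = 4 + 0 = 4
4 → 4² = 16
16 → 1² + 6² = 1 + 36 = 37

37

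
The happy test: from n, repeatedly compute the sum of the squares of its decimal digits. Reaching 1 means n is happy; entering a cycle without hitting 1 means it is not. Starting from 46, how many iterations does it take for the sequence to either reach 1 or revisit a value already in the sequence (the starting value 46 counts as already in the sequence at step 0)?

46 → 52
52 → 29
29 → 85
85 → 89
89 → 145
145 → 42
42 → 20
20 → 4
4 → 16
16 → 37
37 → 58
58 → 89  — 89 repeats.
That took 12 steps.

12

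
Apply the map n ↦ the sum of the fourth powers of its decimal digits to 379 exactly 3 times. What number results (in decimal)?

379 → 3⁴ + 7⁴ + 9⁴ = 81 + 2401 + 6561 = 9043
9043 → 9⁴ + 0⁴ + 4⁴ + 3⁴ = 6561 + 0 + 256 + 81 = 6898
6898 → 6⁴ + 8⁴ + 9⁴ + 8⁴ = 1296 + 4096 + 6561 + 4096 = 16049

16049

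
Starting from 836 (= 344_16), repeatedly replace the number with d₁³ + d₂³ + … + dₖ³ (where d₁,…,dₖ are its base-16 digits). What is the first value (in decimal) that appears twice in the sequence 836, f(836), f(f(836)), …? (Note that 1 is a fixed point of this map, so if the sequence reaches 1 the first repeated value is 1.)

2240

836 = (3,4,4)_16 → 3³ + 4³ + 4³ = 155
155 = (9,11)_16 → 9³ + 11³ = 2060
2060 = (8,0,12)_16 → 8³ + 0³ + 12³ = 2240
2240 = (8,12,0)_16 → 8³ + 12³ + 0³ = 2240  — 2240 already appeared earlier.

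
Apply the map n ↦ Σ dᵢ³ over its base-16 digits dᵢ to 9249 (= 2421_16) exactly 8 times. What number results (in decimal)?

2673

9249 = (2,4,2,1)_16 → 2³ + 4³ + 2³ + 1³ = 8 + 64 + 8 + 1 = 81
81 = (5,1)_16 → 5³ + 1³ = 125 + 1 = 126
126 = (7,14)_16 → 7³ + 14³ = 343 + 2744 = 3087
3087 = (12,0,15)_16 → 12³ + 0³ + 15³ = 1728 + 0 + 3375 = 5103
5103 = (1,3,14,15)_16 → 1³ + 3³ + 14³ + 15³ = 1 + 27 + 2744 + 3375 = 6147
6147 = (1,8,0,3)_16 → 1³ + 8³ + 0³ + 3³ = 1 + 512 + 0 + 27 = 540
540 = (2,1,12)_16 → 2³ + 1³ + 12³ = 8 + 1 + 1728 = 1737
1737 = (6,12,9)_16 → 6³ + 12³ + 9³ = 216 + 1728 + 729 = 2673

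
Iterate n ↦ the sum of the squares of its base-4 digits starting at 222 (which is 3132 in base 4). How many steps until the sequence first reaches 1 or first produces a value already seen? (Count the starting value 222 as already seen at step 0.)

222 = (3,1,3,2)_4 → 3² + 1² + 3² + 2² = 9 + 1 + 9 + 4 = 23
23 = (1,1,3)_4 → 1² + 1² + 3² = 1 + 1 + 9 = 11
11 = (2,3)_4 → 2² + 3² = 4 + 9 = 13
13 = (3,1)_4 → 3² + 1² = 9 + 1 = 10
10 = (2,2)_4 → 2² + 2² = 4 + 4 = 8
8 = (2,0)_4 → 2² + 0² = 4 + 0 = 4
4 = (1,0)_4 → 1² + 0² = 1 + 0 = 1  — reached 1.
That took 7 steps.

7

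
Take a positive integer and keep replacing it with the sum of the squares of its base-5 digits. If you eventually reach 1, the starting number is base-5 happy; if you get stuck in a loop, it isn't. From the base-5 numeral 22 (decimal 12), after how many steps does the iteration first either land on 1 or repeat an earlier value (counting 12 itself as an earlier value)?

5

12 = (2,2)_5 → 2² + 2² = 4 + 4 = 8
8 = (1,3)_5 → 1² + 3² = 1 + 9 = 10
10 = (2,0)_5 → 2² + 0² = 4 + 0 = 4
4 = (4)_5 → 4² = 16
16 = (3,1)_5 → 3² + 1² = 9 + 1 = 10  — 10 repeats.
That took 5 steps.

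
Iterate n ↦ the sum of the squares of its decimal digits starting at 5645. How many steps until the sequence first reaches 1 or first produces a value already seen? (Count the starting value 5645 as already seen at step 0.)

5645 → 5² + 6² + 4² + 5² = 25 + 36 + 16 + 25 = 102
102 → 1² + 0² + 2² = 1 + 0 + 4 = 5
5 → 5² = 25
25 → 2² + 5² = 4 + 25 = 29
29 → 2² + 9² = 4 + 81 = 85
85 → 8² + 5² = 64 + 25 = 89
89 → 8² + 9² = 64 + 81 = 145
145 → 1² + 4² + 5² = 1 + 16 + 25 = 42
42 → 4² + 2² = 16 + 4 = 20
20 → 2² + 0² = 4 + 0 = 4
4 → 4² = 16
16 → 1² + 6² = 1 + 36 = 37
37 → 3² + 7² = 9 + 49 = 58
58 → 5² + 8² = 25 + 64 = 89  — 89 repeats.
That took 14 steps.

14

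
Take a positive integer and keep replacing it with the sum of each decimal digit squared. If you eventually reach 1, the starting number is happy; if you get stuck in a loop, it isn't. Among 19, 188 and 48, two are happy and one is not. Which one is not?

19: 19 → 82 → 68 → 100 → 1  — reaches 1 (happy)
188: 188 → 129 → 86 → 100 → 1  — reaches 1 (happy)
48: 48 → 80 → 64 → 52 → 29 → 85 → 89 → 145 → 42 → 20 → 4 → 16 → 37 → 58 → 89  — repeats 89 (not happy)

48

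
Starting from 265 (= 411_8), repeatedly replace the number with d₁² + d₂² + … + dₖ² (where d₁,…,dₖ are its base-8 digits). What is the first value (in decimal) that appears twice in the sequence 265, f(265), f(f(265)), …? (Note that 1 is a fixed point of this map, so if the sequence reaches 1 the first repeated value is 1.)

265 = (4,1,1)_8 → 4² + 1² + 1² = 16 + 1 + 1 = 18
18 = (2,2)_8 → 2² + 2² = 4 + 4 = 8
8 = (1,0)_8 → 1² + 0² = 1 + 0 = 1  — reached the fixed point 1.
1 → 1, so 1 is the first repeated value.

1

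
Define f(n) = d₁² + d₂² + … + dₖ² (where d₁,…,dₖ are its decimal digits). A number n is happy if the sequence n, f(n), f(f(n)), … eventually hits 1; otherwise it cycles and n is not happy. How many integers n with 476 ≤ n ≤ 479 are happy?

1

476: 476 → 101 → 2 → 4 → 16 → 37 → 58 → 89 → 145 → 42 → 20 → 4  — not happy
477: 477 → 114 → 18 → 65 → 61 → 37 → 58 → 89 → 145 → 42 → 20 → 4 → 16 → 37  — not happy
478: 478 → 129 → 86 → 100 → 1  — happy
479: 479 → 146 → 53 → 34 → 25 → 29 → 85 → 89 → 145 → 42 → 20 → 4 → 16 → 37 → 58 → 89  — not happy
happy: 478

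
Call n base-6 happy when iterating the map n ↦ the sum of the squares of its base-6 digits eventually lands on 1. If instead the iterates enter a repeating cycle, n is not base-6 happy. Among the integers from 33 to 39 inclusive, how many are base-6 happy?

33: 33 → 34 → 41 → 26 → 20 → 13 → 5 → 25 → 17 → 29 → 41  — not base-6 happy
34: 34 → 41 → 26 → 20 → 13 → 5 → 25 → 17 → 29 → 41  — not base-6 happy
35: 35 → 50 → 9 → 10 → 17 → 29 → 41 → 26 → 20 → 13 → 5 → 25 → 17  — not base-6 happy
36: 36 → 1  — base-6 happy
37: 37 → 2 → 4 → 16 → 20 → 13 → 5 → 25 → 17 → 29 → 41 → 26 → 20  — not base-6 happy
38: 38 → 5 → 25 → 17 → 29 → 41 → 26 → 20 → 13 → 5  — not base-6 happy
39: 39 → 10 → 17 → 29 → 41 → 26 → 20 → 13 → 5 → 25 → 17  — not base-6 happy
base-6 happy: 36

1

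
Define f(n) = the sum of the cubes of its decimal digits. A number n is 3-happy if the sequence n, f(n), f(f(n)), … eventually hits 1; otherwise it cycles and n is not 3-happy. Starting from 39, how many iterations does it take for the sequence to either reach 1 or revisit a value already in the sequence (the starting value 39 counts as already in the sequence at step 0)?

39 → 3³ + 9³ = 27 + 729 = 756
756 → 7³ + 5³ + 6³ = 343 + 125 + 216 = 684
684 → 6³ + 8³ + 4³ = 216 + 512 + 64 = 792
792 → 7³ + 9³ + 2³ = 343 + 729 + 8 = 1080
1080 → 1³ + 0³ + 8³ + 0³ = 1 + 0 + 512 + 0 = 513
513 → 5³ + 1³ + 3³ = 125 + 1 + 27 = 153
153 → 1³ + 5³ + 3³ = 1 + 125 + 27 = 153  — 153 repeats.
That took 7 steps.

7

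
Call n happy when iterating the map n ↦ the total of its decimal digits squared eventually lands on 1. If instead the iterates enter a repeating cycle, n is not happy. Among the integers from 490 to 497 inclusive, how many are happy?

2

490: 490 → 97 → 130 → 10 → 1  (reaches 1)
491: 491 → 98 → 145 → 42 → 20 → 4 → 16 → 37 → 58 → 89 → 145  (repeats 145)
492: 492 → 101 → 2 → 4 → 16 → 37 → 58 → 89 → 145 → 42 → 20 → 4  (repeats 4)
493: 493 → 106 → 37 → 58 → 89 → 145 → 42 → 20 → 4 → 16 → 37  (repeats 37)
494: 494 → 113 → 11 → 2 → 4 → 16 → 37 → 58 → 89 → 145 → 42 → 20 → 4  (repeats 4)
495: 495 → 122 → 9 → 81 → 65 → 61 → 37 → 58 → 89 → 145 → 42 → 20 → 4 → 16 → 37  (repeats 37)
496: 496 → 133 → 19 → 82 → 68 → 100 → 1  (reaches 1)
497: 497 → 146 → 53 → 34 → 25 → 29 → 85 → 89 → 145 → 42 → 20 → 4 → 16 → 37 → 58 → 89  (repeats 89)
happy: 490, 496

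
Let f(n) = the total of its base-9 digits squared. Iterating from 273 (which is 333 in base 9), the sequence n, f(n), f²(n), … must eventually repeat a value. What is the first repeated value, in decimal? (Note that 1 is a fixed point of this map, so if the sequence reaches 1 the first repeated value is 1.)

273 = (3,3,3)_9 → 3² + 3² + 3² = 27
27 = (3,0)_9 → 3² + 0² = 9
9 = (1,0)_9 → 1² + 0² = 1  — reached the fixed point 1.
1 → 1, so 1 is the first repeated value.

1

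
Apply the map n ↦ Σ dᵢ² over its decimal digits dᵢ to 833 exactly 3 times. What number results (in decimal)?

100

833 → 8² + 3² + 3² = 82
82 → 8² + 2² = 68
68 → 6² + 8² = 100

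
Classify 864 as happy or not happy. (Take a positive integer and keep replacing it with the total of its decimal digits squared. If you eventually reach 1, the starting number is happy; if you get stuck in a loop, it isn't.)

not happy

864 → 8² + 6² + 4² = 64 + 36 + 16 = 116
116 → 1² + 1² + 6² = 1 + 1 + 36 = 38
38 → 3² + 8² = 9 + 64 = 73
73 → 7² + 3² = 49 + 9 = 58
58 → 5² + 8² = 25 + 64 = 89
89 → 8² + 9² = 64 + 81 = 145
145 → 1² + 4² + 5² = 1 + 16 + 25 = 42
42 → 4² + 2² = 16 + 4 = 20
20 → 2² + 0² = 4 + 0 = 4
4 → 4² = 16
16 → 1² + 6² = 1 + 36 = 37
37 → 3² + 7² = 9 + 49 = 58  — 58 already seen; the sequence cycles without reaching 1.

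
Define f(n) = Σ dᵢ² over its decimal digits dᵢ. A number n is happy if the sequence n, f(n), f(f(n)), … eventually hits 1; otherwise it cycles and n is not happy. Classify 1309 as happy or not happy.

1309 → 1² + 3² + 0² + 9² = 91
91 → 9² + 1² = 82
82 → 8² + 2² = 68
68 → 6² + 8² = 100
100 → 1² + 0² + 0² = 1  — reached 1.

happy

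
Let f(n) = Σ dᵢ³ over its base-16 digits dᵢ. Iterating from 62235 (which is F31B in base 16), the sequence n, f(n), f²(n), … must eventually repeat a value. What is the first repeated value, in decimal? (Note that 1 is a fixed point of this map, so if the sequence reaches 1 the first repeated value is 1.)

2241

62235 = (15,3,1,11)_16 → 4734
4734 = (1,2,7,14)_16 → 3096
3096 = (12,1,8)_16 → 2241
2241 = (8,12,1)_16 → 2241  — 2241 already appeared earlier.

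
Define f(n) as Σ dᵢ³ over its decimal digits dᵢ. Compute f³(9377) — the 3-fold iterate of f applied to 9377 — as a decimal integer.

9377 → 9³ + 3³ + 7³ + 7³ = 729 + 27 + 343 + 343 = 1442
1442 → 1³ + 4³ + 4³ + 2³ = 1 + 64 + 64 + 8 = 137
137 → 1³ + 3³ + 7³ = 1 + 27 + 343 = 371

371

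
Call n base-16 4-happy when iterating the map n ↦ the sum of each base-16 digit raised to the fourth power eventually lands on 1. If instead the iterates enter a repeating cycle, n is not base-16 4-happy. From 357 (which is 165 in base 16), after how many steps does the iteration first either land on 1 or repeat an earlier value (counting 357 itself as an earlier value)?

11

357 = (1,6,5)_16 → 1⁴ + 6⁴ + 5⁴ = 1922
1922 = (7,8,2)_16 → 7⁴ + 8⁴ + 2⁴ = 6513
6513 = (1,9,7,1)_16 → 1⁴ + 9⁴ + 7⁴ + 1⁴ = 8964
8964 = (2,3,0,4)_16 → 2⁴ + 3⁴ + 0⁴ + 4⁴ = 353
353 = (1,6,1)_16 → 1⁴ + 6⁴ + 1⁴ = 1298
1298 = (5,1,2)_16 → 5⁴ + 1⁴ + 2⁴ = 642
642 = (2,8,2)_16 → 2⁴ + 8⁴ + 2⁴ = 4128
4128 = (1,0,2,0)_16 → 1⁴ + 0⁴ + 2⁴ + 0⁴ = 17
17 = (1,1)_16 → 1⁴ + 1⁴ = 2
2 = (2)_16 → 2⁴ = 16
16 = (1,0)_16 → 1⁴ + 0⁴ = 1  — reached 1.
That took 11 steps.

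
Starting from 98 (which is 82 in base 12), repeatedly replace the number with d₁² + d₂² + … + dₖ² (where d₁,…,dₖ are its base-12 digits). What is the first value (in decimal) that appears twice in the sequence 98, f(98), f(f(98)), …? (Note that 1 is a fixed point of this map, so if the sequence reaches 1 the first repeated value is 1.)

25

98 = (8,2)_12 → 68
68 = (5,8)_12 → 89
89 = (7,5)_12 → 74
74 = (6,2)_12 → 40
40 = (3,4)_12 → 25
25 = (2,1)_12 → 5
5 = (5)_12 → 25  — 25 already appeared earlier.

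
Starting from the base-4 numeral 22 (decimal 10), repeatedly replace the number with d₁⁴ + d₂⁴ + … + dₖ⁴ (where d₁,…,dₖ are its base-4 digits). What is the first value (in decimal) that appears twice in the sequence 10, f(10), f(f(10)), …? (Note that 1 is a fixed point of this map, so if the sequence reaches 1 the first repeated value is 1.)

1

10 = (2,2)_4 → 32
32 = (2,0,0)_4 → 16
16 = (1,0,0)_4 → 1  — reached the fixed point 1.
1 → 1, so 1 is the first repeated value.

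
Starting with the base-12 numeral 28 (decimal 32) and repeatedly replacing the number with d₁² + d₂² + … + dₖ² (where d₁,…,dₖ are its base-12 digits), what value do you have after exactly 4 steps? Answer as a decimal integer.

40

32 = (2,8)_12 → 2² + 8² = 4 + 64 = 68
68 = (5,8)_12 → 5² + 8² = 25 + 64 = 89
89 = (7,5)_12 → 7² + 5² = 49 + 25 = 74
74 = (6,2)_12 → 6² + 2² = 36 + 4 = 40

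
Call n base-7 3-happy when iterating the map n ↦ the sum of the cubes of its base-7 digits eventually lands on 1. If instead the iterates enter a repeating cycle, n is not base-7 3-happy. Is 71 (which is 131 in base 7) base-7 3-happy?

71 = (1,3,1)_7 → 1³ + 3³ + 1³ = 29
29 = (4,1)_7 → 4³ + 1³ = 65
65 = (1,2,2)_7 → 1³ + 2³ + 2³ = 17
17 = (2,3)_7 → 2³ + 3³ = 35
35 = (5,0)_7 → 5³ + 0³ = 125
125 = (2,3,6)_7 → 2³ + 3³ + 6³ = 251
251 = (5,0,6)_7 → 5³ + 0³ + 6³ = 341
341 = (6,6,5)_7 → 6³ + 6³ + 5³ = 557
557 = (1,4,2,4)_7 → 1³ + 4³ + 2³ + 4³ = 137
137 = (2,5,4)_7 → 2³ + 5³ + 4³ = 197
197 = (4,0,1)_7 → 4³ + 0³ + 1³ = 65  — 65 already seen; the sequence cycles without reaching 1.

not base-7 3-happy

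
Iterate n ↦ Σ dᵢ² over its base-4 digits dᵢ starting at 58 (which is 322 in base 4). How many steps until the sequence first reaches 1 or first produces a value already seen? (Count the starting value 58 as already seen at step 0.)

58 = (3,2,2)_4 → 3² + 2² + 2² = 9 + 4 + 4 = 17
17 = (1,0,1)_4 → 1² + 0² + 1² = 1 + 0 + 1 = 2
2 = (2)_4 → 2² = 4
4 = (1,0)_4 → 1² + 0² = 1 + 0 = 1  — reached 1.
That took 4 steps.

4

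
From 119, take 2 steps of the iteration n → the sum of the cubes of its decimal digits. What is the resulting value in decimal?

119 → 731
731 → 371

371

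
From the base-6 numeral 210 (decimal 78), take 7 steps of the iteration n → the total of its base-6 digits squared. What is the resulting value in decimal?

78 = (2,1,0)_6 → 2² + 1² + 0² = 5
5 = (5)_6 → 5² = 25
25 = (4,1)_6 → 4² + 1² = 17
17 = (2,5)_6 → 2² + 5² = 29
29 = (4,5)_6 → 4² + 5² = 41
41 = (1,0,5)_6 → 1² + 0² + 5² = 26
26 = (4,2)_6 → 4² + 2² = 20

20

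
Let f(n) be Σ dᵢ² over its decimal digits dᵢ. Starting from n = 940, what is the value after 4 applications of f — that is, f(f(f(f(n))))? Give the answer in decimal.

940 → 97
97 → 130
130 → 10
10 → 1

1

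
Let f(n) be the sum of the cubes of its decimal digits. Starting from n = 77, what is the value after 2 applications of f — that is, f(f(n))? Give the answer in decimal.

944

77 → 7³ + 7³ = 686
686 → 6³ + 8³ + 6³ = 944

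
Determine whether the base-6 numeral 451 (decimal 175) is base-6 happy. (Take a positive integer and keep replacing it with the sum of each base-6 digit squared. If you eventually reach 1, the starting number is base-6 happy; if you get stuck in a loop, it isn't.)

175 = (4,5,1)_6 → 4² + 5² + 1² = 42
42 = (1,1,0)_6 → 1² + 1² + 0² = 2
2 = (2)_6 → 2² = 4
4 = (4)_6 → 4² = 16
16 = (2,4)_6 → 2² + 4² = 20
20 = (3,2)_6 → 3² + 2² = 13
13 = (2,1)_6 → 2² + 1² = 5
5 = (5)_6 → 5² = 25
25 = (4,1)_6 → 4² + 1² = 17
17 = (2,5)_6 → 2² + 5² = 29
29 = (4,5)_6 → 4² + 5² = 41
41 = (1,0,5)_6 → 1² + 0² + 5² = 26
26 = (4,2)_6 → 4² + 2² = 20  — 20 already seen; the sequence cycles without reaching 1.

not base-6 happy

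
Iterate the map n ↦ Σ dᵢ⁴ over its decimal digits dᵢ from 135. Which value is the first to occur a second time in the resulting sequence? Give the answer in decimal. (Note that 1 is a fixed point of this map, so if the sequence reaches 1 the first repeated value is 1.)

135 → 1⁴ + 3⁴ + 5⁴ = 1 + 81 + 625 = 707
707 → 7⁴ + 0⁴ + 7⁴ = 2401 + 0 + 2401 = 4802
4802 → 4⁴ + 8⁴ + 0⁴ + 2⁴ = 256 + 4096 + 0 + 16 = 4368
4368 → 4⁴ + 3⁴ + 6⁴ + 8⁴ = 256 + 81 + 1296 + 4096 = 5729
5729 → 5⁴ + 7⁴ + 2⁴ + 9⁴ = 625 + 2401 + 16 + 6561 = 9603
9603 → 9⁴ + 6⁴ + 0⁴ + 3⁴ = 6561 + 1296 + 0 + 81 = 7938
7938 → 7⁴ + 9⁴ + 3⁴ + 8⁴ = 2401 + 6561 + 81 + 4096 = 13139
13139 → 1⁴ + 3⁴ + 1⁴ + 3⁴ + 9⁴ = 1 + 81 + 1 + 81 + 6561 = 6725
6725 → 6⁴ + 7⁴ + 2⁴ + 5⁴ = 1296 + 2401 + 16 + 625 = 4338
4338 → 4⁴ + 3⁴ + 3⁴ + 8⁴ = 256 + 81 + 81 + 4096 = 4514
4514 → 4⁴ + 5⁴ + 1⁴ + 4⁴ = 256 + 625 + 1 + 256 = 1138
1138 → 1⁴ + 1⁴ + 3⁴ + 8⁴ = 1 + 1 + 81 + 4096 = 4179
4179 → 4⁴ + 1⁴ + 7⁴ + 9⁴ = 256 + 1 + 2401 + 6561 = 9219
9219 → 9⁴ + 2⁴ + 1⁴ + 9⁴ = 6561 + 16 + 1 + 6561 = 13139  — 13139 already appeared earlier.

13139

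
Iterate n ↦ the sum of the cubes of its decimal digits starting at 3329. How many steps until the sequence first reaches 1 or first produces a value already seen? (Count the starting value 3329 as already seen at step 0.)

4

3329 → 3³ + 3³ + 2³ + 9³ = 27 + 27 + 8 + 729 = 791
791 → 7³ + 9³ + 1³ = 343 + 729 + 1 = 1073
1073 → 1³ + 0³ + 7³ + 3³ = 1 + 0 + 343 + 27 = 371
371 → 3³ + 7³ + 1³ = 27 + 343 + 1 = 371  — 371 repeats.
That took 4 steps.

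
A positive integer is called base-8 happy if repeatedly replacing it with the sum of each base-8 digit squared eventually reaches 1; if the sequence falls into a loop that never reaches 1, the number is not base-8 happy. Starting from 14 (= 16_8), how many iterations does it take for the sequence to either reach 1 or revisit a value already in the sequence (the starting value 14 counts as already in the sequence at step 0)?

14 = (1,6)_8 → 1² + 6² = 1 + 36 = 37
37 = (4,5)_8 → 4² + 5² = 16 + 25 = 41
41 = (5,1)_8 → 5² + 1² = 25 + 1 = 26
26 = (3,2)_8 → 3² + 2² = 9 + 4 = 13
13 = (1,5)_8 → 1² + 5² = 1 + 25 = 26  — 26 repeats.
That took 5 steps.

5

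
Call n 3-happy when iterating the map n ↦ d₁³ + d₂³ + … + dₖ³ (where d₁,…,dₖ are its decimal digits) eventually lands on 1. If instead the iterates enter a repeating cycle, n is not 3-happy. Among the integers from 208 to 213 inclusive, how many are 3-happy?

208: 208 → 520 → 133 → 55 → 250 → 133  — not 3-happy
209: 209 → 737 → 713 → 371 → 371  — not 3-happy
210: 210 → 9 → 729 → 1080 → 513 → 153 → 153  — not 3-happy
211: 211 → 10 → 1  — 3-happy
212: 212 → 17 → 344 → 155 → 251 → 134 → 92 → 737 → 713 → 371 → 371  — not 3-happy
213: 213 → 36 → 243 → 99 → 1458 → 702 → 351 → 153 → 153  — not 3-happy
3-happy: 211

1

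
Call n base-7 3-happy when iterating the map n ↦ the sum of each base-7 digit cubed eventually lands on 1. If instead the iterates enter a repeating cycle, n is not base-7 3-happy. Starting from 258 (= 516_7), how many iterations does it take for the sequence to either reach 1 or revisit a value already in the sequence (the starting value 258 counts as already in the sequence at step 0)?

4

258 = (5,1,6)_7 → 342
342 = (6,6,6)_7 → 648
648 = (1,6,1,4)_7 → 282
282 = (5,5,2)_7 → 258  — 258 repeats.
That took 4 steps.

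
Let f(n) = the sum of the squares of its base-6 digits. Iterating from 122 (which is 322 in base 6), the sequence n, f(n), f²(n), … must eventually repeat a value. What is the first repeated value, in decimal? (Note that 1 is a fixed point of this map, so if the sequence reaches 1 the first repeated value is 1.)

122 = (3,2,2)_6 → 3² + 2² + 2² = 9 + 4 + 4 = 17
17 = (2,5)_6 → 2² + 5² = 4 + 25 = 29
29 = (4,5)_6 → 4² + 5² = 16 + 25 = 41
41 = (1,0,5)_6 → 1² + 0² + 5² = 1 + 0 + 25 = 26
26 = (4,2)_6 → 4² + 2² = 16 + 4 = 20
20 = (3,2)_6 → 3² + 2² = 9 + 4 = 13
13 = (2,1)_6 → 2² + 1² = 4 + 1 = 5
5 = (5)_6 → 5² = 25
25 = (4,1)_6 → 4² + 1² = 16 + 1 = 17  — 17 already appeared earlier.

17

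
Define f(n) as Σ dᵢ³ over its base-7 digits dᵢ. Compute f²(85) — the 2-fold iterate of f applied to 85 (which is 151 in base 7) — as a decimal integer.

73

85 = (1,5,1)_7 → 1³ + 5³ + 1³ = 1 + 125 + 1 = 127
127 = (2,4,1)_7 → 2³ + 4³ + 1³ = 8 + 64 + 1 = 73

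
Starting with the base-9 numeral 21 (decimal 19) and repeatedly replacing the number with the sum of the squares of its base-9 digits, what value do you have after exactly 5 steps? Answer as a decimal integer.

19 = (2,1)_9 → 2² + 1² = 4 + 1 = 5
5 = (5)_9 → 5² = 25
25 = (2,7)_9 → 2² + 7² = 4 + 49 = 53
53 = (5,8)_9 → 5² + 8² = 25 + 64 = 89
89 = (1,0,8)_9 → 1² + 0² + 8² = 1 + 0 + 64 = 65

65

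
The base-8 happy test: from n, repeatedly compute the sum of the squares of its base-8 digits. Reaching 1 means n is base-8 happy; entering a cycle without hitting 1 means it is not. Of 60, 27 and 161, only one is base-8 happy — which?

27

60: 60 → 65 → 2 → 4 → 16 → 4  — repeats 4 (not base-8 happy)
27: 27 → 18 → 8 → 1  — reaches 1 (base-8 happy)
161: 161 → 21 → 29 → 34 → 20 → 20  — repeats 20 (not base-8 happy)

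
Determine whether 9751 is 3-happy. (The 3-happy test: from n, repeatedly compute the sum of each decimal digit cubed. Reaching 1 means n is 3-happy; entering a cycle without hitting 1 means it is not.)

3-happy

9751 → 9³ + 7³ + 5³ + 1³ = 1198
1198 → 1³ + 1³ + 9³ + 8³ = 1243
1243 → 1³ + 2³ + 4³ + 3³ = 100
100 → 1³ + 0³ + 0³ = 1  — reached 1.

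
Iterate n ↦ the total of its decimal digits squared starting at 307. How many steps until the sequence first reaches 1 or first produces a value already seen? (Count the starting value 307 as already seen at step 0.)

9

307 → 3² + 0² + 7² = 9 + 0 + 49 = 58
58 → 5² + 8² = 25 + 64 = 89
89 → 8² + 9² = 64 + 81 = 145
145 → 1² + 4² + 5² = 1 + 16 + 25 = 42
42 → 4² + 2² = 16 + 4 = 20
20 → 2² + 0² = 4 + 0 = 4
4 → 4² = 16
16 → 1² + 6² = 1 + 36 = 37
37 → 3² + 7² = 9 + 49 = 58  — 58 repeats.
That took 9 steps.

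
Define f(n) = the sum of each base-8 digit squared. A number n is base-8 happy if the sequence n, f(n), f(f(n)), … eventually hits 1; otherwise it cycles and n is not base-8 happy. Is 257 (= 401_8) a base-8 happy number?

not base-8 happy

257 = (4,0,1)_8 → 4² + 0² + 1² = 16 + 0 + 1 = 17
17 = (2,1)_8 → 2² + 1² = 4 + 1 = 5
5 = (5)_8 → 5² = 25
25 = (3,1)_8 → 3² + 1² = 9 + 1 = 10
10 = (1,2)_8 → 1² + 2² = 1 + 4 = 5  — 5 already seen; the sequence cycles without reaching 1.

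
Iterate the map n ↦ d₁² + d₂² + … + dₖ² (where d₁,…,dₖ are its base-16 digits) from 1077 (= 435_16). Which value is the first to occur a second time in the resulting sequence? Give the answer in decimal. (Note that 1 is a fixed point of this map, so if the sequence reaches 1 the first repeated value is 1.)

1077 = (4,3,5)_16 → 4² + 3² + 5² = 16 + 9 + 25 = 50
50 = (3,2)_16 → 3² + 2² = 9 + 4 = 13
13 = (13)_16 → 13² = 169
169 = (10,9)_16 → 10² + 9² = 100 + 81 = 181
181 = (11,5)_16 → 11² + 5² = 121 + 25 = 146
146 = (9,2)_16 → 9² + 2² = 81 + 4 = 85
85 = (5,5)_16 → 5² + 5² = 25 + 25 = 50  — 50 already appeared earlier.

50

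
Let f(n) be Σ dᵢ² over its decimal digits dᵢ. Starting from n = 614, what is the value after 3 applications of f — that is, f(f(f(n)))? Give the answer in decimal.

614 → 6² + 1² + 4² = 36 + 1 + 16 = 53
53 → 5² + 3² = 25 + 9 = 34
34 → 3² + 4² = 9 + 16 = 25

25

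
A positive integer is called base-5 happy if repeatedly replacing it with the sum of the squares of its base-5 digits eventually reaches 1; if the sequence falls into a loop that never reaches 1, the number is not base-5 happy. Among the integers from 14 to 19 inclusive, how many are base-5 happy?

14: 14 → 20 → 16 → 10 → 4 → 16  (repeats 16)
15: 15 → 9 → 17 → 13 → 13  (repeats 13)
16: 16 → 10 → 4 → 16  (repeats 16)
17: 17 → 13 → 13  (repeats 13)
18: 18 → 18  (repeats 18)
19: 19 → 25 → 1  (reaches 1)
base-5 happy: 19

1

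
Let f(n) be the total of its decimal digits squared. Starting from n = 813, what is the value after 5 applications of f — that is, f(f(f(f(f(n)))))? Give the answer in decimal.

813 → 8² + 1² + 3² = 64 + 1 + 9 = 74
74 → 7² + 4² = 49 + 16 = 65
65 → 6² + 5² = 36 + 25 = 61
61 → 6² + 1² = 36 + 1 = 37
37 → 3² + 7² = 9 + 49 = 58

58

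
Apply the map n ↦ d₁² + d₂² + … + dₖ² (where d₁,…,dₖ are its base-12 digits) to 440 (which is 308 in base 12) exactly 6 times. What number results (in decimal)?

440 = (3,0,8)_12 → 3² + 0² + 8² = 9 + 0 + 64 = 73
73 = (6,1)_12 → 6² + 1² = 36 + 1 = 37
37 = (3,1)_12 → 3² + 1² = 9 + 1 = 10
10 = (10)_12 → 10² = 100
100 = (8,4)_12 → 8² + 4² = 64 + 16 = 80
80 = (6,8)_12 → 6² + 8² = 36 + 64 = 100

100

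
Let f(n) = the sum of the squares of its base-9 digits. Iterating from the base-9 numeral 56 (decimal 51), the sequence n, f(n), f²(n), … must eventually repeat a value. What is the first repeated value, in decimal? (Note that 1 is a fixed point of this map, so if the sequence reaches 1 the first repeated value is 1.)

51 = (5,6)_9 → 5² + 6² = 25 + 36 = 61
61 = (6,7)_9 → 6² + 7² = 36 + 49 = 85
85 = (1,0,4)_9 → 1² + 0² + 4² = 1 + 0 + 16 = 17
17 = (1,8)_9 → 1² + 8² = 1 + 64 = 65
65 = (7,2)_9 → 7² + 2² = 49 + 4 = 53
53 = (5,8)_9 → 5² + 8² = 25 + 64 = 89
89 = (1,0,8)_9 → 1² + 0² + 8² = 1 + 0 + 64 = 65  — 65 already appeared earlier.

65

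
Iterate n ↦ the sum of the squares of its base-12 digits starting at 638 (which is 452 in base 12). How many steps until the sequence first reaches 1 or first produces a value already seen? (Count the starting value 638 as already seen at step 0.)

7

638 = (4,5,2)_12 → 4² + 5² + 2² = 45
45 = (3,9)_12 → 3² + 9² = 90
90 = (7,6)_12 → 7² + 6² = 85
85 = (7,1)_12 → 7² + 1² = 50
50 = (4,2)_12 → 4² + 2² = 20
20 = (1,8)_12 → 1² + 8² = 65
65 = (5,5)_12 → 5² + 5² = 50  — 50 repeats.
That took 7 steps.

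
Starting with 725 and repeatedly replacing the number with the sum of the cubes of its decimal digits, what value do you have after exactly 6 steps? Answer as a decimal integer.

725 → 7³ + 2³ + 5³ = 343 + 8 + 125 = 476
476 → 4³ + 7³ + 6³ = 64 + 343 + 216 = 623
623 → 6³ + 2³ + 3³ = 216 + 8 + 27 = 251
251 → 2³ + 5³ + 1³ = 8 + 125 + 1 = 134
134 → 1³ + 3³ + 4³ = 1 + 27 + 64 = 92
92 → 9³ + 2³ = 729 + 8 = 737

737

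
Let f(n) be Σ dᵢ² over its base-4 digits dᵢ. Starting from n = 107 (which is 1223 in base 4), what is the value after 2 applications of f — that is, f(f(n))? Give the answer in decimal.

107 = (1,2,2,3)_4 → 1² + 2² + 2² + 3² = 1 + 4 + 4 + 9 = 18
18 = (1,0,2)_4 → 1² + 0² + 2² = 1 + 0 + 4 = 5

5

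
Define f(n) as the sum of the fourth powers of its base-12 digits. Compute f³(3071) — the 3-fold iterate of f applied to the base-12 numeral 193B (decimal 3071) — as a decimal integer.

3071 = (1,9,3,11)_12 → 1⁴ + 9⁴ + 3⁴ + 11⁴ = 21284
21284 = (1,0,3,9,8)_12 → 1⁴ + 0⁴ + 3⁴ + 9⁴ + 8⁴ = 10739
10739 = (6,2,6,11)_12 → 6⁴ + 2⁴ + 6⁴ + 11⁴ = 17249

17249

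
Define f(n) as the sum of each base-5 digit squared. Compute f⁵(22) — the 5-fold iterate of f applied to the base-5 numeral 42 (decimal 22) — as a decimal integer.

22 = (4,2)_5 → 4² + 2² = 20
20 = (4,0)_5 → 4² + 0² = 16
16 = (3,1)_5 → 3² + 1² = 10
10 = (2,0)_5 → 2² + 0² = 4
4 = (4)_5 → 4² = 16

16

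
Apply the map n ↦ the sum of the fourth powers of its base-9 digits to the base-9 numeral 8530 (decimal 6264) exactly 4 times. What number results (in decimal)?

6578

6264 = (8,5,3,0)_9 → 8⁴ + 5⁴ + 3⁴ + 0⁴ = 4096 + 625 + 81 + 0 = 4802
4802 = (6,5,2,5)_9 → 6⁴ + 5⁴ + 2⁴ + 5⁴ = 1296 + 625 + 16 + 625 = 2562
2562 = (3,4,5,6)_9 → 3⁴ + 4⁴ + 5⁴ + 6⁴ = 81 + 256 + 625 + 1296 = 2258
2258 = (3,0,7,8)_9 → 3⁴ + 0⁴ + 7⁴ + 8⁴ = 81 + 0 + 2401 + 4096 = 6578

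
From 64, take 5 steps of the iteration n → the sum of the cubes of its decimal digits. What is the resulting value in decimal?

250

64 → 6³ + 4³ = 216 + 64 = 280
280 → 2³ + 8³ + 0³ = 8 + 512 + 0 = 520
520 → 5³ + 2³ + 0³ = 125 + 8 + 0 = 133
133 → 1³ + 3³ + 3³ = 1 + 27 + 27 = 55
55 → 5³ + 5³ = 125 + 125 = 250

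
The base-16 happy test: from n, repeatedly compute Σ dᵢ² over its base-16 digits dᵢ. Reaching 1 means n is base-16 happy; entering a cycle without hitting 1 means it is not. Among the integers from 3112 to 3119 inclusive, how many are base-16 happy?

3112: 3112 → 212 → 185 → 202 → 244 → 241 → 226 → 200 → 208 → 169 → 181 → 146 → 85 → 50 → 13 → 169  — not base-16 happy
3113: 3113 → 229 → 221 → 338 → 30 → 197 → 169 → 181 → 146 → 85 → 50 → 13 → 169  — not base-16 happy
3114: 3114 → 248 → 289 → 6 → 36 → 20 → 17 → 2 → 4 → 16 → 1  — base-16 happy
3115: 3115 → 269 → 170 → 200 → 208 → 169 → 181 → 146 → 85 → 50 → 13 → 169  — not base-16 happy
3116: 3116 → 292 → 21 → 26 → 101 → 61 → 178 → 125 → 218 → 269 → 170 → 200 → 208 → 169 → 181 → 146 → 85 → 50 → 13 → 169  — not base-16 happy
3117: 3117 → 317 → 179 → 130 → 68 → 32 → 4 → 16 → 1  — base-16 happy
3118: 3118 → 344 → 90 → 125 → 218 → 269 → 170 → 200 → 208 → 169 → 181 → 146 → 85 → 50 → 13 → 169  — not base-16 happy
3119: 3119 → 373 → 75 → 137 → 145 → 82 → 29 → 170 → 200 → 208 → 169 → 181 → 146 → 85 → 50 → 13 → 169  — not base-16 happy
base-16 happy: 3114, 3117

2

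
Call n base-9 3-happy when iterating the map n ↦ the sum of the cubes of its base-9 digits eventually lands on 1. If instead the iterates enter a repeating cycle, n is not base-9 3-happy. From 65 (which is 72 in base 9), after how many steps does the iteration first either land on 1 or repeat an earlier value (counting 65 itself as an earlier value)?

65 = (7,2)_9 → 7³ + 2³ = 351
351 = (4,3,0)_9 → 4³ + 3³ + 0³ = 91
91 = (1,1,1)_9 → 1³ + 1³ + 1³ = 3
3 = (3)_9 → 3³ = 27
27 = (3,0)_9 → 3³ + 0³ = 27  — 27 repeats.
That took 5 steps.

5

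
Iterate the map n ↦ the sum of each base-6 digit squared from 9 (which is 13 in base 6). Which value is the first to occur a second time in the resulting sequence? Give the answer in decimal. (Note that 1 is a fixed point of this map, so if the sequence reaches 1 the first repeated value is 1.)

17

9 = (1,3)_6 → 1² + 3² = 1 + 9 = 10
10 = (1,4)_6 → 1² + 4² = 1 + 16 = 17
17 = (2,5)_6 → 2² + 5² = 4 + 25 = 29
29 = (4,5)_6 → 4² + 5² = 16 + 25 = 41
41 = (1,0,5)_6 → 1² + 0² + 5² = 1 + 0 + 25 = 26
26 = (4,2)_6 → 4² + 2² = 16 + 4 = 20
20 = (3,2)_6 → 3² + 2² = 9 + 4 = 13
13 = (2,1)_6 → 2² + 1² = 4 + 1 = 5
5 = (5)_6 → 5² = 25
25 = (4,1)_6 → 4² + 1² = 16 + 1 = 17  — 17 already appeared earlier.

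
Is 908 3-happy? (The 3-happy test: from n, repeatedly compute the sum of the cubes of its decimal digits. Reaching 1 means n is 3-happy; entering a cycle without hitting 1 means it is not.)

not 3-happy

908 → 9³ + 0³ + 8³ = 729 + 0 + 512 = 1241
1241 → 1³ + 2³ + 4³ + 1³ = 1 + 8 + 64 + 1 = 74
74 → 7³ + 4³ = 343 + 64 = 407
407 → 4³ + 0³ + 7³ = 64 + 0 + 343 = 407  — 407 already seen; the sequence cycles without reaching 1.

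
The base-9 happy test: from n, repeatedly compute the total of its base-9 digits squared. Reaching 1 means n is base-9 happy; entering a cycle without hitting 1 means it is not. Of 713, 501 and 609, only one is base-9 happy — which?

713: 713 → 117 → 17 → 65 → 53 → 89 → 65  — repeats 65 (not base-9 happy)
501: 501 → 73 → 65 → 53 → 89 → 65  — repeats 65 (not base-9 happy)
609: 609 → 101 → 9 → 1  — reaches 1 (base-9 happy)

609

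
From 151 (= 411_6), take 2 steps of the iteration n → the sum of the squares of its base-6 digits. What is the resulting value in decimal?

9

151 = (4,1,1)_6 → 18
18 = (3,0)_6 → 9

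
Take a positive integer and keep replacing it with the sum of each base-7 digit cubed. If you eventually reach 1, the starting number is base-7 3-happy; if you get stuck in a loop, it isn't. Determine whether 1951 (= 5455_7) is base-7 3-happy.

base-7 3-happy

1951 = (5,4,5,5)_7 → 439
439 = (1,1,6,5)_7 → 343
343 = (1,0,0,0)_7 → 1  — reached 1.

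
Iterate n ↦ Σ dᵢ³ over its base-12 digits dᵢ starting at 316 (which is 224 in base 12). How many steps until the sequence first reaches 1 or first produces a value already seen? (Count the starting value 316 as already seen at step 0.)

9

316 = (2,2,4)_12 → 2³ + 2³ + 4³ = 8 + 8 + 64 = 80
80 = (6,8)_12 → 6³ + 8³ = 216 + 512 = 728
728 = (5,0,8)_12 → 5³ + 0³ + 8³ = 125 + 0 + 512 = 637
637 = (4,5,1)_12 → 4³ + 5³ + 1³ = 64 + 125 + 1 = 190
190 = (1,3,10)_12 → 1³ + 3³ + 10³ = 1 + 27 + 1000 = 1028
1028 = (7,1,8)_12 → 7³ + 1³ + 8³ = 343 + 1 + 512 = 856
856 = (5,11,4)_12 → 5³ + 11³ + 4³ = 125 + 1331 + 64 = 1520
1520 = (10,6,8)_12 → 10³ + 6³ + 8³ = 1000 + 216 + 512 = 1728
1728 = (1,0,0,0)_12 → 1³ + 0³ + 0³ + 0³ = 1 + 0 + 0 + 0 = 1  — reached 1.
That took 9 steps.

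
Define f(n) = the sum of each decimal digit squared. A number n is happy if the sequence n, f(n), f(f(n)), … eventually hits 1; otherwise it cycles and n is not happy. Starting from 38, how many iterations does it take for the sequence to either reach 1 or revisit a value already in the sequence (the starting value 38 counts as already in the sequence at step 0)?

38 → 3² + 8² = 9 + 64 = 73
73 → 7² + 3² = 49 + 9 = 58
58 → 5² + 8² = 25 + 64 = 89
89 → 8² + 9² = 64 + 81 = 145
145 → 1² + 4² + 5² = 1 + 16 + 25 = 42
42 → 4² + 2² = 16 + 4 = 20
20 → 2² + 0² = 4 + 0 = 4
4 → 4² = 16
16 → 1² + 6² = 1 + 36 = 37
37 → 3² + 7² = 9 + 49 = 58  — 58 repeats.
That took 10 steps.

10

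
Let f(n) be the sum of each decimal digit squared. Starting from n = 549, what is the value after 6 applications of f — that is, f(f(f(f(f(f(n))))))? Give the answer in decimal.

549 → 5² + 4² + 9² = 122
122 → 1² + 2² + 2² = 9
9 → 9² = 81
81 → 8² + 1² = 65
65 → 6² + 5² = 61
61 → 6² + 1² = 37

37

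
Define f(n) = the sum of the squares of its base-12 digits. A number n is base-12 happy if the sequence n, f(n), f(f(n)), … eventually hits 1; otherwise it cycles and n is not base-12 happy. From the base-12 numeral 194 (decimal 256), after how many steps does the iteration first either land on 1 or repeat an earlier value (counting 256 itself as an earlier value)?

8

256 = (1,9,4)_12 → 1² + 9² + 4² = 1 + 81 + 16 = 98
98 = (8,2)_12 → 8² + 2² = 64 + 4 = 68
68 = (5,8)_12 → 5² + 8² = 25 + 64 = 89
89 = (7,5)_12 → 7² + 5² = 49 + 25 = 74
74 = (6,2)_12 → 6² + 2² = 36 + 4 = 40
40 = (3,4)_12 → 3² + 4² = 9 + 16 = 25
25 = (2,1)_12 → 2² + 1² = 4 + 1 = 5
5 = (5)_12 → 5² = 25  — 25 repeats.
That took 8 steps.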